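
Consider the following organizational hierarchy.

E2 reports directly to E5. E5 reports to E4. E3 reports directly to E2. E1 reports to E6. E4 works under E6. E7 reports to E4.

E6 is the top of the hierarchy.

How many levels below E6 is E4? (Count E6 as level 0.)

Chain from E4 up to E6: E4 → E6. That is 1 step up, so E4 is 1 level below E6.

1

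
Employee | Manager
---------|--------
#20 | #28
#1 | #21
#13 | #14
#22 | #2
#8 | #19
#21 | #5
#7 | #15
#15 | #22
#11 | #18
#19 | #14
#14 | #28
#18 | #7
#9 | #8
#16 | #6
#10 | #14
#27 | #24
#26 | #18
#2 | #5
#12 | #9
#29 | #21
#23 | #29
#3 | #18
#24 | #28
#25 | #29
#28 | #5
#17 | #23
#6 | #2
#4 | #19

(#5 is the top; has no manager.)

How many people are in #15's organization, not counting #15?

5

#15 directly manages #7. Under #7: #18, #26, #11, #3 (4). That's 5 in total.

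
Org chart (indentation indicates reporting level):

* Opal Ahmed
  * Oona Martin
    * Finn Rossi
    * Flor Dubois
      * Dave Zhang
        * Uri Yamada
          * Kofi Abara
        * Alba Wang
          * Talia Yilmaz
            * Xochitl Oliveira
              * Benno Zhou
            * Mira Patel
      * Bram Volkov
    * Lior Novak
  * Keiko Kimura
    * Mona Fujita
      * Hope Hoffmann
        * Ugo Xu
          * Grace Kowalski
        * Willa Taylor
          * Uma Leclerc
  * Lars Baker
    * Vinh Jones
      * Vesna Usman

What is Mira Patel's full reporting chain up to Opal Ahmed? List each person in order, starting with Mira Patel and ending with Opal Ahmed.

Mira Patel reports to Talia Yilmaz. Talia Yilmaz reports to Alba Wang. Alba Wang reports to Dave Zhang. Dave Zhang reports to Flor Dubois. Flor Dubois reports to Oona Martin. Oona Martin reports to Opal Ahmed. Opal Ahmed is at the top.

Mira Patel -> Talia Yilmaz -> Alba Wang -> Dave Zhang -> Flor Dubois -> Oona Martin -> Opal Ahmed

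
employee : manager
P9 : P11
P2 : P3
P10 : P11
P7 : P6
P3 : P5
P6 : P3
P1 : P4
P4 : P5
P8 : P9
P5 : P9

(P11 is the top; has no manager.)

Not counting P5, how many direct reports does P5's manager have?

P5 reports to P9. P9's other direct reports are P8 — 1 peer.

1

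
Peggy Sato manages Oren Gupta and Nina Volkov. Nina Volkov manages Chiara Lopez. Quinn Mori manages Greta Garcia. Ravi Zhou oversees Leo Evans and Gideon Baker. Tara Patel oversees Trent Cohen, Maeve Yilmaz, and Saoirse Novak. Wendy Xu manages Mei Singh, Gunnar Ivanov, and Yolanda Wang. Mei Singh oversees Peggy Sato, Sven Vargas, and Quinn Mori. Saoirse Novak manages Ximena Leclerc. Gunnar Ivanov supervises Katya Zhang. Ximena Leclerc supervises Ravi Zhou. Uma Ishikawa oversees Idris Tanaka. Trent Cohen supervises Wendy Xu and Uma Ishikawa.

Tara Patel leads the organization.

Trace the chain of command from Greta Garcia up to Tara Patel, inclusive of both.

Greta Garcia reports to Quinn Mori. Quinn Mori reports to Mei Singh. Mei Singh reports to Wendy Xu. Wendy Xu reports to Trent Cohen. Trent Cohen reports to Tara Patel. Tara Patel is at the top.

Greta Garcia -> Quinn Mori -> Mei Singh -> Wendy Xu -> Trent Cohen -> Tara Patel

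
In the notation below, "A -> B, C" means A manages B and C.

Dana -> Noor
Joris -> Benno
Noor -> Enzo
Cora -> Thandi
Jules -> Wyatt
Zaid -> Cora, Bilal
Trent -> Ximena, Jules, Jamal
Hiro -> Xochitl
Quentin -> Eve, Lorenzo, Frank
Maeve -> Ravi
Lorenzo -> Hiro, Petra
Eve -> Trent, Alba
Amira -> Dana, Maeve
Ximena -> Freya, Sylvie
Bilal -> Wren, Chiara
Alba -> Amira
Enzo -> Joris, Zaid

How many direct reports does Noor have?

1

Noor directly manages Enzo. That is 1 direct report.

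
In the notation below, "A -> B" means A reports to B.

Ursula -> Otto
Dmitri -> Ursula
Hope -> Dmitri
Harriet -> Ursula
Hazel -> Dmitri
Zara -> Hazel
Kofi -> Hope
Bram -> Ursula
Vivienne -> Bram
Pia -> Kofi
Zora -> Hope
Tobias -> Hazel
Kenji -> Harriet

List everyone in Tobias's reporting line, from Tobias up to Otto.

Tobias reports to Hazel. Hazel reports to Dmitri. Dmitri reports to Ursula. Ursula reports to Otto. Otto is at the top.

Tobias -> Hazel -> Dmitri -> Ursula -> Otto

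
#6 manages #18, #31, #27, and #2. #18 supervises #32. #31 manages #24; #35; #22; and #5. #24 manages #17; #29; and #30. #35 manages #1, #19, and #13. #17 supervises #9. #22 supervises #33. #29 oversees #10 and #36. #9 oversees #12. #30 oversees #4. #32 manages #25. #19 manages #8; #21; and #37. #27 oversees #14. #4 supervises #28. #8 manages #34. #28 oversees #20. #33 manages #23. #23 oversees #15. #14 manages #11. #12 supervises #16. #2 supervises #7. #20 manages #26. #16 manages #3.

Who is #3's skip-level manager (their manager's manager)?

#3 reports to #16, and #16 reports to #12. So #3's skip-level manager is #12.

#12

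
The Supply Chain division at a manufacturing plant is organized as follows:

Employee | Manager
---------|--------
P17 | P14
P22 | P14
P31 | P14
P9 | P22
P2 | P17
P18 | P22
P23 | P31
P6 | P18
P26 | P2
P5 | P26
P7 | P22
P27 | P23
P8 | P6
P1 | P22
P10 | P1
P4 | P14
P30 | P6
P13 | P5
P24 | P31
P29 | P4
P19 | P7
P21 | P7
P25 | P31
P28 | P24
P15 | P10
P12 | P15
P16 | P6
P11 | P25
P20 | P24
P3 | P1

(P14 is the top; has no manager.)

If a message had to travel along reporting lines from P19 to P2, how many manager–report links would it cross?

5

P19 is 3 levels below P14, and P2 is 2 levels below P14 (their lowest common manager). The shortest path runs up from P19 to P14 and back down to P2: 3 + 2 = 5 links.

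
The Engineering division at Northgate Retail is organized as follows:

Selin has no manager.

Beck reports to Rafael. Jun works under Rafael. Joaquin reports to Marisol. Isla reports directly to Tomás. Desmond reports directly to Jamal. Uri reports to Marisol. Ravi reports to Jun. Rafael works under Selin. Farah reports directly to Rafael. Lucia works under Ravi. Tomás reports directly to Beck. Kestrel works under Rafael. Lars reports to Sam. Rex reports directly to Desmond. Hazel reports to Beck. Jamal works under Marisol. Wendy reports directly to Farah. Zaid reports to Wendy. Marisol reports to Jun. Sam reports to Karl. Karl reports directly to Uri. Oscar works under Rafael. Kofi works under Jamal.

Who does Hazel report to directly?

Beck

Hazel reports directly to Beck.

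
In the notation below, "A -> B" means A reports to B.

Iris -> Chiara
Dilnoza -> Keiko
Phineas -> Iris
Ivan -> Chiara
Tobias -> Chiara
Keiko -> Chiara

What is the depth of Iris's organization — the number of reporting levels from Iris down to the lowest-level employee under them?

1

The longest chain under Iris runs Iris → Phineas, which is 1 level below Iris.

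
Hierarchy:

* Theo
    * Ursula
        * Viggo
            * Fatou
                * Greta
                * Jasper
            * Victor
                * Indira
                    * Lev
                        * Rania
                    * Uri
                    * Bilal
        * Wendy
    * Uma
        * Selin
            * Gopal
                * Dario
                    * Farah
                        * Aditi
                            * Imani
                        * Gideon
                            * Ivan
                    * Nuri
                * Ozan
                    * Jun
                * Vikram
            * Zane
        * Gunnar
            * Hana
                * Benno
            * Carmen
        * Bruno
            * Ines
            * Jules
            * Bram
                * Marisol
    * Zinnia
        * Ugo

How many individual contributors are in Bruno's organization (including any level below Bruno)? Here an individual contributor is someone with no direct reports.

The people in Bruno's organization with no one reporting to them are Marisol, Jules, Ines. That is 3.

3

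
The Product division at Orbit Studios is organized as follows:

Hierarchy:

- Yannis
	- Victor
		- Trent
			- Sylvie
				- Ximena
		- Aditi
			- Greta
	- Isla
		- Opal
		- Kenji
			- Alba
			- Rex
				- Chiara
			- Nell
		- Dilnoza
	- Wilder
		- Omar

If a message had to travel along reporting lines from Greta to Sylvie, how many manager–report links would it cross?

4

Greta is 2 levels below Victor, and Sylvie is 2 levels below Victor (their lowest common manager). The shortest path runs up from Greta to Victor and back down to Sylvie: 2 + 2 = 4 links.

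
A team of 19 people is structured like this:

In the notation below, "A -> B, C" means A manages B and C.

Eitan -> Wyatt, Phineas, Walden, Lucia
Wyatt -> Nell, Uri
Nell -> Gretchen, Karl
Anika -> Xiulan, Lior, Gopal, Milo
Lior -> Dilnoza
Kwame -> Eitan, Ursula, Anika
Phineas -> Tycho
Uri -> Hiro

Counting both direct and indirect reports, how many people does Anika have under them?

5

Anika directly manages Xiulan, Lior, Gopal, Milo. Xiulan has no reports. Under Lior: Dilnoza (1). Gopal has no reports. Milo has no reports. So Anika's organization is 4 direct reports plus everyone under them: 1 + 2 + 1 + 1 = 5.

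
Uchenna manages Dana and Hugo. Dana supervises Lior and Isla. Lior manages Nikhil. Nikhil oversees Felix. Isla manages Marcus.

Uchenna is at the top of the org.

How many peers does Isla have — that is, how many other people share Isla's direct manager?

1

Isla reports to Dana. Dana's other direct reports are Lior — 1 peer.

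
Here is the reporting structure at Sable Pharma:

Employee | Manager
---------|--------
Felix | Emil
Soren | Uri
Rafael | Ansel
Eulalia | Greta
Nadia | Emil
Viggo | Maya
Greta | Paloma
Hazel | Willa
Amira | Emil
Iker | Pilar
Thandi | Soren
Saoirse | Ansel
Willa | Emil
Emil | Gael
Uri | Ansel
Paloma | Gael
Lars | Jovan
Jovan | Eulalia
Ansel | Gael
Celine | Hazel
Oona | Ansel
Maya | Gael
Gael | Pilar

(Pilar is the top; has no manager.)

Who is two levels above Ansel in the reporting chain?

Pilar

Ansel reports to Gael, and Gael reports to Pilar. So Ansel's skip-level manager is Pilar.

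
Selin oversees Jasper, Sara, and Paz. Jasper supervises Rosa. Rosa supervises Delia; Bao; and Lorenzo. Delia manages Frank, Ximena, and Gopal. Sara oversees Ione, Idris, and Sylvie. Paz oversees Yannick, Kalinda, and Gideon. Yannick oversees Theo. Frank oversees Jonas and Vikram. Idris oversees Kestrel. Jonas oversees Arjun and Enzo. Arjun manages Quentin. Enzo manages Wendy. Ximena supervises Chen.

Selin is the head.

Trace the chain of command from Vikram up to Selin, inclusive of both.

Vikram -> Frank -> Delia -> Rosa -> Jasper -> Selin

Vikram reports to Frank. Frank reports to Delia. Delia reports to Rosa. Rosa reports to Jasper. Jasper reports to Selin. Selin is at the top.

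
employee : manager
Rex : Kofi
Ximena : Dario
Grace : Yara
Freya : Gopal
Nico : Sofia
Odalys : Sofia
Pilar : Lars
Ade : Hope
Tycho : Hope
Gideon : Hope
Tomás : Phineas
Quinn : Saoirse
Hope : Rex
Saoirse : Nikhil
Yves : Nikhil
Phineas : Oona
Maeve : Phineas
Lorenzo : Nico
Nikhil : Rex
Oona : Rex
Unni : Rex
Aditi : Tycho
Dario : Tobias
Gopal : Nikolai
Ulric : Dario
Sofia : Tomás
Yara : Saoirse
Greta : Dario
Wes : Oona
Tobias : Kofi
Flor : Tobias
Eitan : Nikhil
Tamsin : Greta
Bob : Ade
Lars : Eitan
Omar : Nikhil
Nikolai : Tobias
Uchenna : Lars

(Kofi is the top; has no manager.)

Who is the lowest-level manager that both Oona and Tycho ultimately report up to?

Rex

Oona's chain of managers is Rex, Kofi. Tycho's chain of managers is Hope, Rex, Kofi. The first manager that appears in both chains is Rex.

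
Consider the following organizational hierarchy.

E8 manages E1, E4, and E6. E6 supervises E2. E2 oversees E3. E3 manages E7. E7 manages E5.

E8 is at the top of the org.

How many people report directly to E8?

E8 directly manages E1, E6, E4. That is 3 direct reports.

3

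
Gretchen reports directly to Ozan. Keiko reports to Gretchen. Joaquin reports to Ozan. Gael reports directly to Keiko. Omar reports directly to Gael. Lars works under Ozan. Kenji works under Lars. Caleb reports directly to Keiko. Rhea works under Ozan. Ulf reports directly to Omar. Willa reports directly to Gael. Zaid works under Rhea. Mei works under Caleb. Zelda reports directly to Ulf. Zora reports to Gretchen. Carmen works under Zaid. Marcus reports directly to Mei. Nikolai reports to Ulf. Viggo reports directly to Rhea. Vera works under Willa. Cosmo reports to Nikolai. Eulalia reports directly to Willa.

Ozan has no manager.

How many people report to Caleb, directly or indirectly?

Caleb directly manages Mei. Under Mei: Marcus (1). That's 2 in total.

2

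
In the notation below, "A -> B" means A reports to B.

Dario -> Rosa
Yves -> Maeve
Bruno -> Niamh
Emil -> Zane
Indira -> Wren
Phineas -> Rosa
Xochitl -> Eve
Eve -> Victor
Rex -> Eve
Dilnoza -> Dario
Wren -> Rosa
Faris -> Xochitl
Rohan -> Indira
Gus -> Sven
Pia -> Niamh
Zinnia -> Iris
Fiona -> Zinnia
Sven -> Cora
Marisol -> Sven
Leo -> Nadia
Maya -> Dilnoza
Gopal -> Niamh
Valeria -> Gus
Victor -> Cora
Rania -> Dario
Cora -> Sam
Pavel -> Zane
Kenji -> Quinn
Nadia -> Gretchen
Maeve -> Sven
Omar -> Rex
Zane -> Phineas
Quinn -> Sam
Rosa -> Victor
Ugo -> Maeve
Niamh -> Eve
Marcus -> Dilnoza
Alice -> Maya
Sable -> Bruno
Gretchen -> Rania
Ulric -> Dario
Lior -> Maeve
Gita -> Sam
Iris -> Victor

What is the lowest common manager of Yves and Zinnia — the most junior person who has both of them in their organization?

Yves's chain of managers is Maeve, Sven, Cora, Sam. Zinnia's chain of managers is Iris, Victor, Cora, Sam. The first manager that appears in both chains is Cora.

Cora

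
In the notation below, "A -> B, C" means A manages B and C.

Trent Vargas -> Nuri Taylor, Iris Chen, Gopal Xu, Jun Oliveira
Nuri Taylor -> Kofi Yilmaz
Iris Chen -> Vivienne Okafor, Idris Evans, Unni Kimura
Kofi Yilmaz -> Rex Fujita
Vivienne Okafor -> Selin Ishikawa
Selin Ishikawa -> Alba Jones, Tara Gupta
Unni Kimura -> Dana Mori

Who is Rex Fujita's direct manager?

Kofi Yilmaz

Rex Fujita reports directly to Kofi Yilmaz.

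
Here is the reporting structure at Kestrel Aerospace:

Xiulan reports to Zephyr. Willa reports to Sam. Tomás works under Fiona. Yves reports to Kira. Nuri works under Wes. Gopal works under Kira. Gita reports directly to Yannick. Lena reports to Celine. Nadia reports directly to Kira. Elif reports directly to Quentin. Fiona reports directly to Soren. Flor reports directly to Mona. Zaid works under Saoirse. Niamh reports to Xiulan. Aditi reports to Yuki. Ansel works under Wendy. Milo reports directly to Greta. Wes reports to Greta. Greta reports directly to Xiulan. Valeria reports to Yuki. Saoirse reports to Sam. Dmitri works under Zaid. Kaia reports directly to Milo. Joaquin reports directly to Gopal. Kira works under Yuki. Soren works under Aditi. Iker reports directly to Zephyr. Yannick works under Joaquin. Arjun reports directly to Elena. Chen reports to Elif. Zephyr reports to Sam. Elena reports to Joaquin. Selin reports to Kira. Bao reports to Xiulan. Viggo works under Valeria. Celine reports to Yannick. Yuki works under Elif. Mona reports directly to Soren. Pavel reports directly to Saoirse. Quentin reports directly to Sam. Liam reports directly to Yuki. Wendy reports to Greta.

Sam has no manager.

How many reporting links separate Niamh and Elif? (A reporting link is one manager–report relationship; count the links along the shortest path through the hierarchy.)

Niamh is 3 levels below Sam, and Elif is 2 levels below Sam (their lowest common manager). The shortest path runs up from Niamh to Sam and back down to Elif: 3 + 2 = 5 links.

5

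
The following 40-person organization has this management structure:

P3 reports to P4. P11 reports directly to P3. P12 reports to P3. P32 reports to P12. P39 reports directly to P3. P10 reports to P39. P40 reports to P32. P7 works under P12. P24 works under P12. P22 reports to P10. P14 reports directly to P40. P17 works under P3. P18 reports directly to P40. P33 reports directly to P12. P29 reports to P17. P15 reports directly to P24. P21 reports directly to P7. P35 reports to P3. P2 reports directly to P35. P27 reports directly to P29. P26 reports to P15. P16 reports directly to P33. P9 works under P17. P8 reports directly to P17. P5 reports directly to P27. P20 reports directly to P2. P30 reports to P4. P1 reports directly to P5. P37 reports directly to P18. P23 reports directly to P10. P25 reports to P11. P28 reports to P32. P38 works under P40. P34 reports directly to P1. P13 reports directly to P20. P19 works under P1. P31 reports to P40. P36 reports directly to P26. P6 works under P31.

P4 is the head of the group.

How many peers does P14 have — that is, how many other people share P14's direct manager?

3

P14 reports to P40. P40's other direct reports are P18, P38, P31 — 3 peers.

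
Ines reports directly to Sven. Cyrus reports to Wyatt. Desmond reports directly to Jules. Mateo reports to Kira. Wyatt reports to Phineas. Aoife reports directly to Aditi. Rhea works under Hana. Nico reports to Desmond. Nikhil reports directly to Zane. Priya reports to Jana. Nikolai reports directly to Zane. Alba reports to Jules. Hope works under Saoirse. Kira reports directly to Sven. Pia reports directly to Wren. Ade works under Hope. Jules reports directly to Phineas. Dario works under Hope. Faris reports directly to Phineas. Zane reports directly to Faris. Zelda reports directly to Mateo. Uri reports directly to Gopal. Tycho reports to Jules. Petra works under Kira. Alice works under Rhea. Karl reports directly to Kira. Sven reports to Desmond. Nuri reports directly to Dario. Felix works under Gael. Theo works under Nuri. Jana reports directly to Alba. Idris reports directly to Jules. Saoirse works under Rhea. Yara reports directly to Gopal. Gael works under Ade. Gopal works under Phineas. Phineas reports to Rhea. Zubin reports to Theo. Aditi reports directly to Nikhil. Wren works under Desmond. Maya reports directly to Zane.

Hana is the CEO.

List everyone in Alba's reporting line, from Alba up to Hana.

Alba -> Jules -> Phineas -> Rhea -> Hana

Alba reports to Jules. Jules reports to Phineas. Phineas reports to Rhea. Rhea reports to Hana. Hana is at the top.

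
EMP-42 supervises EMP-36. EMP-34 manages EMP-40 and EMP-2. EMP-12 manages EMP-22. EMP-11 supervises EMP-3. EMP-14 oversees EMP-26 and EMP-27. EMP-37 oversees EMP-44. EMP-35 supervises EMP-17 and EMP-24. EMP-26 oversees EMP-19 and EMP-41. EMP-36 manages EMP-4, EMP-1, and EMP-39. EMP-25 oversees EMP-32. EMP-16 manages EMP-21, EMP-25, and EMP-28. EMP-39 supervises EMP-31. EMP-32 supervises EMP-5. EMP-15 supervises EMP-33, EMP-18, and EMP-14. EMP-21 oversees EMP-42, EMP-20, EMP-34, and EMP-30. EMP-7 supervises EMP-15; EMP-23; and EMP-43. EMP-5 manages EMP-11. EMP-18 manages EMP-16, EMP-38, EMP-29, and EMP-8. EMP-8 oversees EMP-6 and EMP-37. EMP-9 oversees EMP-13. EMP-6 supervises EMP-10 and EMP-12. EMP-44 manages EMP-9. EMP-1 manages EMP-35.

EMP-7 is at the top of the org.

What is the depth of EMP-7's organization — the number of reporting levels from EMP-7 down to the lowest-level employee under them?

9

The longest chain under EMP-7 runs EMP-7 → EMP-15 → EMP-18 → EMP-16 → EMP-21 → EMP-42 → EMP-36 → EMP-1 → EMP-35 → EMP-24, which is 9 levels below EMP-7.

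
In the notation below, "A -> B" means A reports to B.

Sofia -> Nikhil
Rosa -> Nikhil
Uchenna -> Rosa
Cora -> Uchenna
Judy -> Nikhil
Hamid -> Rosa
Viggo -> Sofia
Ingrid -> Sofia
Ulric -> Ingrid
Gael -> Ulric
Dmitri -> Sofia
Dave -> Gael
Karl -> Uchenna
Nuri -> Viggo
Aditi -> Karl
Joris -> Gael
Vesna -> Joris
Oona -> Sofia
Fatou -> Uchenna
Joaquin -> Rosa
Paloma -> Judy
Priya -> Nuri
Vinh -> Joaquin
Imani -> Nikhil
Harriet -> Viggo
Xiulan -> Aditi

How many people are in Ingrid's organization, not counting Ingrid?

5

Ingrid directly manages Ulric. Under Ulric: Gael, Joris, Vesna, Dave (4). That's 5 in total.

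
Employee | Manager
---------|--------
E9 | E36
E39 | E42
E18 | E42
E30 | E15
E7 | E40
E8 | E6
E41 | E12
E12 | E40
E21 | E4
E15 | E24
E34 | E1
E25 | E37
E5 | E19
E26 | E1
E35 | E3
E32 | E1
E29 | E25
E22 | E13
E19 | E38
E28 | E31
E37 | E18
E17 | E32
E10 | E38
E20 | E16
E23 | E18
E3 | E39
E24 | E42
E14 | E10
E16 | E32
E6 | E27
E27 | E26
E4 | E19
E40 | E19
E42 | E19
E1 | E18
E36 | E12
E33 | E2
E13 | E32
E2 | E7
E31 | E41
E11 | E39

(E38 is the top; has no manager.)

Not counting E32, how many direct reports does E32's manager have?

2

E32 reports to E1. E1's other direct reports are E26, E34 — 2 peers.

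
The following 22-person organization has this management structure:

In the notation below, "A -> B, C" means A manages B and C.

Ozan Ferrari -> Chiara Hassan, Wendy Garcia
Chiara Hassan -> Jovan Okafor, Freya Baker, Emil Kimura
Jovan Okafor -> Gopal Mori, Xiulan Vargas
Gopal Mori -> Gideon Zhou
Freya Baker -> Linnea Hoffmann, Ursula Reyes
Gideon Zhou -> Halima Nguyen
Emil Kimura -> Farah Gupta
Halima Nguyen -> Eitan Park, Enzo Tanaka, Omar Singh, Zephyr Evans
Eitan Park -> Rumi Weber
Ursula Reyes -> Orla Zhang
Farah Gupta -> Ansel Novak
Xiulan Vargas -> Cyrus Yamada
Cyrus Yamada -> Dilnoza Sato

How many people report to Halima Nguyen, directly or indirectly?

5

Halima Nguyen directly manages Eitan Park, Enzo Tanaka, Omar Singh, Zephyr Evans. Under Eitan Park: Rumi Weber (1). Enzo Tanaka has no reports. Omar Singh has no reports. Zephyr Evans has no reports. So Halima Nguyen's organization is 4 direct reports plus everyone under them: 2 + 1 + 1 + 1 = 5.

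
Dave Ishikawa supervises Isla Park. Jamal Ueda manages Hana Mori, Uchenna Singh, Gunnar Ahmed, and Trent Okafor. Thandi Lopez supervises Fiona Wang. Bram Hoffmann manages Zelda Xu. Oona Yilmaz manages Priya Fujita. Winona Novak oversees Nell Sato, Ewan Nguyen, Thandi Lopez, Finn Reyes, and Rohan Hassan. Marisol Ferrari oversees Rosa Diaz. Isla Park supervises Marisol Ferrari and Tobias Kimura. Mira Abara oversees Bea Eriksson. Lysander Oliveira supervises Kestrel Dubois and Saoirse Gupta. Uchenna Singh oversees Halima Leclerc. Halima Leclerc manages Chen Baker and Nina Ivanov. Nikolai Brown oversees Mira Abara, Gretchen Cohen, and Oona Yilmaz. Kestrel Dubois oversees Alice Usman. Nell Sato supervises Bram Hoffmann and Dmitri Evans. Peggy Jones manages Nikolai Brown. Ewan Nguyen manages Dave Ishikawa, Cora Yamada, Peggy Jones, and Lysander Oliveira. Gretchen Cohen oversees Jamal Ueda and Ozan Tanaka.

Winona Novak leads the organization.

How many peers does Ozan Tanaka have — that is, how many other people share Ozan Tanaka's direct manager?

1

Ozan Tanaka reports to Gretchen Cohen. Gretchen Cohen's other direct reports are Jamal Ueda — 1 peer.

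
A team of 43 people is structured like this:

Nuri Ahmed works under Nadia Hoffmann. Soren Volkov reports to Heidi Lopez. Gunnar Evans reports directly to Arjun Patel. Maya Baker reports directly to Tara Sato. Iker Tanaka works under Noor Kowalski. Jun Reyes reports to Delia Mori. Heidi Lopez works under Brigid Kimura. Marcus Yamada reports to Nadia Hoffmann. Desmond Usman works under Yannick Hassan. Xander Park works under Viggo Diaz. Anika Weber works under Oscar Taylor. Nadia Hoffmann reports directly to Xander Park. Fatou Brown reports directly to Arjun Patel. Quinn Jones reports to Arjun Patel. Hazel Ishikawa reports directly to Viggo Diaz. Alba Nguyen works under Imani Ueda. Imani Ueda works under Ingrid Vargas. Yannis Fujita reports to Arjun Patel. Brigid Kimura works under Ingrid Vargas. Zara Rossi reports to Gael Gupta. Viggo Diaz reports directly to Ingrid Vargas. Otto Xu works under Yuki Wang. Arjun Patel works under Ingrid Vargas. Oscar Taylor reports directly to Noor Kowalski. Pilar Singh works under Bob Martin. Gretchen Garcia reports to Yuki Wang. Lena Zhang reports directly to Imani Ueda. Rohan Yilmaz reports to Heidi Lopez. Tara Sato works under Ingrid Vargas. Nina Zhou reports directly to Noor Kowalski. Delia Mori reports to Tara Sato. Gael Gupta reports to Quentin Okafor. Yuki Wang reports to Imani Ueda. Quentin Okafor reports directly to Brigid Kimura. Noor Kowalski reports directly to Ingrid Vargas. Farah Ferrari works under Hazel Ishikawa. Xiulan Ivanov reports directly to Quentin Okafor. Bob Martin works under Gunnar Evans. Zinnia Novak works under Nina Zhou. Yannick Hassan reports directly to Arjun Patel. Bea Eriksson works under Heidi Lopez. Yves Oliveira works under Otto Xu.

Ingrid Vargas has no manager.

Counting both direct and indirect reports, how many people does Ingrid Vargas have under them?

42

Ingrid Vargas directly manages Viggo Diaz, Noor Kowalski, Imani Ueda, Tara Sato, Arjun Patel, Brigid Kimura. Under Viggo Diaz: Hazel Ishikawa, Farah Ferrari, Xander Park, Nadia Hoffmann, Marcus Yamada, Nuri Ahmed (6). Under Noor Kowalski: Iker Tanaka, Nina Zhou, Zinnia Novak, Oscar Taylor, Anika Weber (5). Under Imani Ueda: Alba Nguyen, Yuki Wang, Otto Xu, Yves Oliveira, Gretchen Garcia, Lena Zhang (6). Under Tara Sato: Maya Baker, Delia Mori, Jun Reyes (3). Under Arjun Patel: Quinn Jones, Yannis Fujita, Fatou Brown, Yannick Hassan, Desmond Usman, Gunnar Evans, Bob Martin, Pilar Singh (8). Under Brigid Kimura: Quentin Okafor, Xiulan Ivanov, Gael Gupta, Zara Rossi, Heidi Lopez, Bea Eriksson, Soren Volkov, Rohan Yilmaz (8). So Ingrid Vargas's organization is 6 direct reports plus everyone under them: 7 + 6 + 7 + 4 + 9 + 9 = 42.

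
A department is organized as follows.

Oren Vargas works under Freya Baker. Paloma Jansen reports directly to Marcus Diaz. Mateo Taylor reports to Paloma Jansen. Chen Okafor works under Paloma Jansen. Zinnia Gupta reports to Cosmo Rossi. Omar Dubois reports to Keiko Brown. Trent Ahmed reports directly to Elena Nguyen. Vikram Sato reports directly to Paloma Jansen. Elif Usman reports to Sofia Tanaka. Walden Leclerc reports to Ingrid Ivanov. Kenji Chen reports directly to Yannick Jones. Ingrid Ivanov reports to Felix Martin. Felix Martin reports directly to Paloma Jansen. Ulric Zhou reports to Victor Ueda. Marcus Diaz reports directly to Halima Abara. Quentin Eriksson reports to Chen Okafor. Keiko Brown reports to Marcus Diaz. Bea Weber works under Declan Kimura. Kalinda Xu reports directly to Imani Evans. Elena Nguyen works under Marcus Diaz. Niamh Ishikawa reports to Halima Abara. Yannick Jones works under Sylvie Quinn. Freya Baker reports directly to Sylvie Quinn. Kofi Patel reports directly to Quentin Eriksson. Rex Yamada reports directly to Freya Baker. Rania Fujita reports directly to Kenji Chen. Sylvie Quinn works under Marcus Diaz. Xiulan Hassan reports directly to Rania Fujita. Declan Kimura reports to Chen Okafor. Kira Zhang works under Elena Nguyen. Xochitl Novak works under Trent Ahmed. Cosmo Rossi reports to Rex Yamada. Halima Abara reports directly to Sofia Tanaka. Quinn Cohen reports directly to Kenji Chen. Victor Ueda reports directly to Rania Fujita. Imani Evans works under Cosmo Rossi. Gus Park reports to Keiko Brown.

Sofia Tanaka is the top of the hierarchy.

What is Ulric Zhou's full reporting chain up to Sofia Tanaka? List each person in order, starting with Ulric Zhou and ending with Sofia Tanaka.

Ulric Zhou -> Victor Ueda -> Rania Fujita -> Kenji Chen -> Yannick Jones -> Sylvie Quinn -> Marcus Diaz -> Halima Abara -> Sofia Tanaka

Ulric Zhou reports to Victor Ueda. Victor Ueda reports to Rania Fujita. Rania Fujita reports to Kenji Chen. Kenji Chen reports to Yannick Jones. Yannick Jones reports to Sylvie Quinn. Sylvie Quinn reports to Marcus Diaz. Marcus Diaz reports to Halima Abara. Halima Abara reports to Sofia Tanaka. Sofia Tanaka is at the top.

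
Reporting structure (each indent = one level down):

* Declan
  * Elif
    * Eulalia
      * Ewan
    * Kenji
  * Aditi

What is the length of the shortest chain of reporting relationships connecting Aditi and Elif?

2

Aditi is 1 level below Declan, and Elif is 1 level below Declan (their lowest common manager). The shortest path runs up from Aditi to Declan and back down to Elif: 1 + 1 = 2 links.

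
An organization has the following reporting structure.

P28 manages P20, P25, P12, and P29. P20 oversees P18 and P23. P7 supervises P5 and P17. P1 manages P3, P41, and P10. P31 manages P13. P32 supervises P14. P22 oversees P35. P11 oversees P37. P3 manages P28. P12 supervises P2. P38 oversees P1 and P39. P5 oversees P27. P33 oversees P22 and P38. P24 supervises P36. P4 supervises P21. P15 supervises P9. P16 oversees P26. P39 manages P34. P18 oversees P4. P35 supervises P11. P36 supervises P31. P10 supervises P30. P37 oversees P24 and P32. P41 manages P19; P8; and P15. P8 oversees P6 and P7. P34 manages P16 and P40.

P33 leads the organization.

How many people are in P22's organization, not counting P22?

P22 directly manages P35. Under P35: P11, P37, P32, P14, P24, P36, P31, P13 (8). That's 9 in total.

9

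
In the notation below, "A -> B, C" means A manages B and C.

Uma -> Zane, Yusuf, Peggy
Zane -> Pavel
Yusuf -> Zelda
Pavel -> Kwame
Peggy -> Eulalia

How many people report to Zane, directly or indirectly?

Zane directly manages Pavel. Under Pavel: Kwame (1). That's 2 in total.

2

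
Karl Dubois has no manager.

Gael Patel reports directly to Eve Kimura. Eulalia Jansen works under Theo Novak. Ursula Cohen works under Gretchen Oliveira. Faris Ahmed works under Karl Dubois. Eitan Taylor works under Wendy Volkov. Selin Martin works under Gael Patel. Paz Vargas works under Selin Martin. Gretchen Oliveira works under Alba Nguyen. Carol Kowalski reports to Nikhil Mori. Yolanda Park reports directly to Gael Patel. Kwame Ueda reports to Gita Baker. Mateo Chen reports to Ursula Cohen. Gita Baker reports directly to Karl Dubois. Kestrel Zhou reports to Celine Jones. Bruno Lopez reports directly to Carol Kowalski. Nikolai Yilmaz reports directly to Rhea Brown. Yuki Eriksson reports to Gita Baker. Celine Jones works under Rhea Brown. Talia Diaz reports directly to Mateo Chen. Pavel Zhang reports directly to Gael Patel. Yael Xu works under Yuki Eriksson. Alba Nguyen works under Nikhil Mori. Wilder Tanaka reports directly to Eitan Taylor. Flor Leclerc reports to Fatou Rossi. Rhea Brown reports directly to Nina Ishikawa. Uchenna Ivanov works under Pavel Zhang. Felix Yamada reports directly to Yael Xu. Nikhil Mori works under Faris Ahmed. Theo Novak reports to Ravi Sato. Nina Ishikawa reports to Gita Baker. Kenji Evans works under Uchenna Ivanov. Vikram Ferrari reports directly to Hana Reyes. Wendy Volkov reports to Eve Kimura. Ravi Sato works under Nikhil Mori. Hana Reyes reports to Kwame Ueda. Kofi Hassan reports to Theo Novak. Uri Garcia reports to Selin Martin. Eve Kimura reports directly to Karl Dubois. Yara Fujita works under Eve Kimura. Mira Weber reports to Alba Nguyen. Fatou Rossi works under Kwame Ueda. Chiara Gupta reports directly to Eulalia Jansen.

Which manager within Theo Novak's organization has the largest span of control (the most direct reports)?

Direct-report counts within Theo Novak's organization: Theo Novak has 2; Eulalia Jansen has 1. The largest is 2, held by Theo Novak.

Theo Novak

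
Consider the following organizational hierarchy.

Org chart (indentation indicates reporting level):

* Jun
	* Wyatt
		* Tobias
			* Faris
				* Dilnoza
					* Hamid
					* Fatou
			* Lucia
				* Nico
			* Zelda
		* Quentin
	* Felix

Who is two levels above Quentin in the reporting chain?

Jun

Quentin reports to Wyatt, and Wyatt reports to Jun. So Quentin's skip-level manager is Jun.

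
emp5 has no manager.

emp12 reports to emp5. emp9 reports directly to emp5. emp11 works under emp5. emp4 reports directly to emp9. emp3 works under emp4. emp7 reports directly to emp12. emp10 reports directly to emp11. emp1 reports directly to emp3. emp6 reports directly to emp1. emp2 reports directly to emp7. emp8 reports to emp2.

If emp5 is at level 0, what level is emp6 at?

Chain from emp6 up to emp5: emp6 → emp1 → emp3 → emp4 → emp9 → emp5. That is 5 steps up, so emp6 is 5 levels below emp5.

5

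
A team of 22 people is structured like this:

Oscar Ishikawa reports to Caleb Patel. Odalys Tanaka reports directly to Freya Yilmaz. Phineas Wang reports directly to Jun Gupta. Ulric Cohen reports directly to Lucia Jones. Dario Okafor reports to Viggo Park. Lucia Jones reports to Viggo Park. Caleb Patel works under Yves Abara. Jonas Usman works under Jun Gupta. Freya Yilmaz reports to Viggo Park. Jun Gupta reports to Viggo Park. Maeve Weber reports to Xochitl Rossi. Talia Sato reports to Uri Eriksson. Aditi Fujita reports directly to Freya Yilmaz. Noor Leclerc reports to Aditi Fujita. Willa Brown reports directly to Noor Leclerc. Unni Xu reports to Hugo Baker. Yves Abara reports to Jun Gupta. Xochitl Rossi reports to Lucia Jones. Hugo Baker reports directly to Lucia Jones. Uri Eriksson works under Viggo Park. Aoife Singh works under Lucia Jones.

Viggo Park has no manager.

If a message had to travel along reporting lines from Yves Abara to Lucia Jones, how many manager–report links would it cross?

Yves Abara is 2 levels below Viggo Park, and Lucia Jones is 1 level below Viggo Park (their lowest common manager). The shortest path runs up from Yves Abara to Viggo Park and back down to Lucia Jones: 2 + 1 = 3 links.

3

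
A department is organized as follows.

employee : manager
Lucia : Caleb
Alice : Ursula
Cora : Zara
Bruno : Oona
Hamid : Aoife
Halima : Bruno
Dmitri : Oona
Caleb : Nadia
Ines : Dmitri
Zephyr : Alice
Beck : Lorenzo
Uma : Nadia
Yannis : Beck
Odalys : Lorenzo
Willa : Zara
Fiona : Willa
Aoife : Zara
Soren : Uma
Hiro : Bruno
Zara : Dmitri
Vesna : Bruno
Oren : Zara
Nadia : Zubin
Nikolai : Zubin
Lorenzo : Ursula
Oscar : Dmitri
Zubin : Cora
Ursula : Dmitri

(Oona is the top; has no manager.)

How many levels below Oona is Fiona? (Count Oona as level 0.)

4

Chain from Fiona up to Oona: Fiona → Willa → Zara → Dmitri → Oona. That is 4 steps up, so Fiona is 4 levels below Oona.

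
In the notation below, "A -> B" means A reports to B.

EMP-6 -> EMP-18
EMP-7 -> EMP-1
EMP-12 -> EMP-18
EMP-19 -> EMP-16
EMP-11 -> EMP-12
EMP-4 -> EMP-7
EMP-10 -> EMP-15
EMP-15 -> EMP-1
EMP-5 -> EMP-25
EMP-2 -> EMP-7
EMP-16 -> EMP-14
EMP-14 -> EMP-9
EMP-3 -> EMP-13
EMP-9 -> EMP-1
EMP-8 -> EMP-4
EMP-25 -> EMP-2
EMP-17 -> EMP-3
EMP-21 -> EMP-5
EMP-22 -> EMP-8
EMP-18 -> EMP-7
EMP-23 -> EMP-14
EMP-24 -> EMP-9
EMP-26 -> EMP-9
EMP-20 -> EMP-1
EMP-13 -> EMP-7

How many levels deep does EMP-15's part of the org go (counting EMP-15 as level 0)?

The longest chain under EMP-15 runs EMP-15 → EMP-10, which is 1 level below EMP-15.

1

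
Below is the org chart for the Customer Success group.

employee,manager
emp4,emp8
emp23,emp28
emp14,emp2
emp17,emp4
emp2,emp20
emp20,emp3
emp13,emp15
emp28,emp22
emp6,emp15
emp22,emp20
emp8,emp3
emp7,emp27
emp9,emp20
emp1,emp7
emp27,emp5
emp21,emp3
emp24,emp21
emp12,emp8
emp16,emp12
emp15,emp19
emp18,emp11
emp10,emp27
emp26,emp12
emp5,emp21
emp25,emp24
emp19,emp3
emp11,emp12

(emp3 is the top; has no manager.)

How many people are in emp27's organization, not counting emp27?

3

emp27 directly manages emp10, emp7. emp10 has no reports. Under emp7: emp1 (1). So emp27's organization is 2 direct reports plus everyone under them: 1 + 2 = 3.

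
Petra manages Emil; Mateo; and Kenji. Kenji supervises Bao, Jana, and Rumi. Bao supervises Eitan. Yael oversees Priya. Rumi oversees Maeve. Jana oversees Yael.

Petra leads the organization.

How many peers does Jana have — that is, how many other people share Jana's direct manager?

Jana reports to Kenji. Kenji's other direct reports are Bao, Rumi — 2 peers.

2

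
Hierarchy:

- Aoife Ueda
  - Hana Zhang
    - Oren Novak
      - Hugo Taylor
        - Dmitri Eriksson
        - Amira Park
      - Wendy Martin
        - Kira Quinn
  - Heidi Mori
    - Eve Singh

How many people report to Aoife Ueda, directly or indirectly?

9

Aoife Ueda directly manages Hana Zhang, Heidi Mori. Under Hana Zhang: Oren Novak, Wendy Martin, Kira Quinn, Hugo Taylor, Amira Park, Dmitri Eriksson (6). Under Heidi Mori: Eve Singh (1). So Aoife Ueda's organization is 2 direct reports plus everyone under them: 7 + 2 = 9.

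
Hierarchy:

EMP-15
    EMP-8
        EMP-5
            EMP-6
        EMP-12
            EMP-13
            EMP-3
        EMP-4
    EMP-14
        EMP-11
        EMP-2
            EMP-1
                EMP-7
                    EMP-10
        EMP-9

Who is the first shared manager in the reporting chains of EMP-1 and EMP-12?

EMP-1's chain of managers is EMP-2, EMP-14, EMP-15. EMP-12's chain of managers is EMP-8, EMP-15. The first manager that appears in both chains is EMP-15.

EMP-15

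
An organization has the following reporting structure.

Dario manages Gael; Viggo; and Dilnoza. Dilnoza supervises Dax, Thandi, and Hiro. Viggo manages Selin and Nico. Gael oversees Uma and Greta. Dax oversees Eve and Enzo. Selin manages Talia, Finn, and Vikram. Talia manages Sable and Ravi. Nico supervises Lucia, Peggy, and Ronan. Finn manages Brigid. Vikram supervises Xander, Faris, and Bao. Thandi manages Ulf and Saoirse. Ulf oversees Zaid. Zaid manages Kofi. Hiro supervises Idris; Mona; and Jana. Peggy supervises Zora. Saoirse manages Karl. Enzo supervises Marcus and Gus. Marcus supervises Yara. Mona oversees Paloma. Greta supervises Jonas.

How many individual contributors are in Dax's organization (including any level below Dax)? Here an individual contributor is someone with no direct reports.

3

The people in Dax's organization with no one reporting to them are Gus, Yara, Eve. That is 3.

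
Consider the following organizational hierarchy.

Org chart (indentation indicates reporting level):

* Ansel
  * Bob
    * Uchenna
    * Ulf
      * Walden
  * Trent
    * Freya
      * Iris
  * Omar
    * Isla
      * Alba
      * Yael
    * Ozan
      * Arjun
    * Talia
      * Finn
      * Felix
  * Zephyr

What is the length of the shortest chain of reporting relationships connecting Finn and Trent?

4

Finn is 3 levels below Ansel, and Trent is 1 level below Ansel (their lowest common manager). The shortest path runs up from Finn to Ansel and back down to Trent: 3 + 1 = 4 links.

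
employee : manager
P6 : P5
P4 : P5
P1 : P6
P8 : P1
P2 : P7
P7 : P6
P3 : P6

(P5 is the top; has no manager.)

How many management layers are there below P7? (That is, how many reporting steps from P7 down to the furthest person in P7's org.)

1

The longest chain under P7 runs P7 → P2, which is 1 level below P7.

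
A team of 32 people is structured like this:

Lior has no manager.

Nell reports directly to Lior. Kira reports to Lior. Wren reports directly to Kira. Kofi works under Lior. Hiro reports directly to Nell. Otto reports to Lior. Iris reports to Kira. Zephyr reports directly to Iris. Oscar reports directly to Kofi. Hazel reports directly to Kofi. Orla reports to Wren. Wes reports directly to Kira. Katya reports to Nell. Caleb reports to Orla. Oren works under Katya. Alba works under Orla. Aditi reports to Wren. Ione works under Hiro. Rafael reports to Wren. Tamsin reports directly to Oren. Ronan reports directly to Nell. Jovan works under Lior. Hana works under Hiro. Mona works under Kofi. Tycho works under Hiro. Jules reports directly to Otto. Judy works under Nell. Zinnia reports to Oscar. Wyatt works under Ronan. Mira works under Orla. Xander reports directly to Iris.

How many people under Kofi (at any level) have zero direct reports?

The people in Kofi's organization with no one reporting to them are Mona, Hazel, Zinnia. That is 3.

3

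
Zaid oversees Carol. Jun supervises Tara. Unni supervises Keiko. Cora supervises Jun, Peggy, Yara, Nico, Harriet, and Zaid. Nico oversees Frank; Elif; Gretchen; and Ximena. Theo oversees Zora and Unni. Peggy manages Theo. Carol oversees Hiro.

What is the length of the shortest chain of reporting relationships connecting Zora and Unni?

2

Zora is 1 level below Theo, and Unni is 1 level below Theo (their lowest common manager). The shortest path runs up from Zora to Theo and back down to Unni: 1 + 1 = 2 links.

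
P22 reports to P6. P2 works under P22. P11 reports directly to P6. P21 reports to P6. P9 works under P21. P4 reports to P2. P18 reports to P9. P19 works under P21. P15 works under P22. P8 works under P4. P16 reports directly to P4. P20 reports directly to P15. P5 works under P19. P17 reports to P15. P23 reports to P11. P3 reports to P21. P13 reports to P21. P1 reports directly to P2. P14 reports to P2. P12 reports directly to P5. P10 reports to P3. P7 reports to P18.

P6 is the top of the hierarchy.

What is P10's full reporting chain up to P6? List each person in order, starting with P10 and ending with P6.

P10 reports to P3. P3 reports to P21. P21 reports to P6. P6 is at the top.

P10 -> P3 -> P21 -> P6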